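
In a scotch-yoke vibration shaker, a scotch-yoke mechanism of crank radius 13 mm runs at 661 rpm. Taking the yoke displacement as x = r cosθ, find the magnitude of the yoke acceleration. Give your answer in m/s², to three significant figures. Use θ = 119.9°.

ω = 69.22 rad/s (from 661 rpm).
x = r cosθ ⇒ ẍ = −rω² cosθ (ω constant).
|a| = rω²|cosθ| = 0.013·(69.22)²·|cos 119.9°| = 31.05 m/s².

31.0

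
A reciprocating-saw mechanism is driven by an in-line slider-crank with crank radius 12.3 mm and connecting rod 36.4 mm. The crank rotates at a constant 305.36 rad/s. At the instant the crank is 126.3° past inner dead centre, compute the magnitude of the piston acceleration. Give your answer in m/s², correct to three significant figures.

ω = 305.4 rad/s
x(θ) = r cosθ + √(L² − r² sin²θ); with ω constant, a = ω²·d²x/dθ².
d²x/dθ² = −r cosθ − r²(cos2θ)/√u − r⁴ sin²2θ/(4u^{3/2}),  u = L² − r² sin²θ = 0.00122669 m².
Substituting r = 0.0123 m, L = 0.0364 m, θ = 126.3°: d²x/dθ² = +0.0084522 m.
a = ω²·d²x/dθ² = (305.4)²·(+0.0084522) = +788.12 m/s²;  |a| = 788.12 m/s².

788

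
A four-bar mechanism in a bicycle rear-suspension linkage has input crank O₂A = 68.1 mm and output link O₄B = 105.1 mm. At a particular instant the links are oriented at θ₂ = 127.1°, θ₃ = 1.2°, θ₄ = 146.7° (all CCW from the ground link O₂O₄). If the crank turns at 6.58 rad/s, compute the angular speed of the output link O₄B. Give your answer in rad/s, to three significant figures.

6.10

ω₂ = 6.58 rad/s
Differentiating the loop-closure r₂e^{iθ₂}+r₃e^{iθ₃}=r₁+r₄e^{iθ₄} gives r₂ω₂e^{iθ₂}+r₃ω₃e^{iθ₃}=r₄ω₄e^{iθ₄}.
Eliminating the other unknown: ω₄ = r₂ω₂ sin(θ₂−θ₃) / [r₄ sin(θ₄−θ₃)].
Numerator sine = +0.81004; denominator sine = +0.56641.
Result = 0.0681·6.58·(+0.81004) / (0.1051·(+0.56641)) = +6.0975 rad/s; magnitude 6.0975 rad/s.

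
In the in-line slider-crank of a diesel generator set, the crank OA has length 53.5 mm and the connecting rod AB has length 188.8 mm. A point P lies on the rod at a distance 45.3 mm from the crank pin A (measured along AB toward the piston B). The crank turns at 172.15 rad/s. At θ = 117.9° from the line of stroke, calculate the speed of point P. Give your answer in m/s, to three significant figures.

8.53

ω = 172.2 rad/s.  Crank-pin speed |V_A| = rω = 9.21 m/s, perpendicular to OA.
Rod angle: sinφ = −(r/L) sinθ ⇒ φ = -14.503°; ω_rod = −rω cosθ/√(L²−r²sin²θ) = +23.578 rad/s.
V_P = V_A + ω_rod × AP, with AP = 0.0453 m along the rod.
Components: V_Px = −rω sinθ − a·ω_rod·sinφ = -7.872 m/s;  V_Py = rω cosθ + a·ω_rod·cosφ = -3.2756 m/s.
|V_P| = √(V_Px² + V_Py²) = 8.5263 m/s.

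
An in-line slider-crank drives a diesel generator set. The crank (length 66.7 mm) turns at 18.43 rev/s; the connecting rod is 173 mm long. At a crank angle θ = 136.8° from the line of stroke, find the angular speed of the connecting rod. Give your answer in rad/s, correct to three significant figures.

33.7

ω = 115.8 rad/s (converted from 18.43 rev/s).
The rod makes angle φ with the slider axis where L sinφ = r sinθ; differentiating, L cosφ·φ̇ = r ω cosθ.
L cosφ = √(L² − r² sin²θ) = 0.16687 m.
|ω_rod| = r ω |cosθ| / √(L² − r² sin²θ) = 0.0667·115.8·0.72897/0.16687 = 33.742 rad/s.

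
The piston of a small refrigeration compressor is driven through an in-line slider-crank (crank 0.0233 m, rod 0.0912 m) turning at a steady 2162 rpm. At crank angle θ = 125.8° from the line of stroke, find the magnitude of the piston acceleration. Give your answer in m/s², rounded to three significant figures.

792

ω = 2π·2162/60 = 226.4 rad/s
x(θ) = r cosθ + √(L² − r² sin²θ); with ω constant, a = ω²·d²x/dθ².
d²x/dθ² = −r cosθ − r²(cos2θ)/√u − r⁴ sin²2θ/(4u^{3/2}),  u = L² − r² sin²θ = 0.00796031 m².
Substituting r = 0.0233 m, L = 0.0912 m, θ = 125.8°: d²x/dθ² = +0.015457 m.
a = ω²·d²x/dθ² = (226.4)²·(+0.015457) = +792.3 m/s²;  |a| = 792.3 m/s².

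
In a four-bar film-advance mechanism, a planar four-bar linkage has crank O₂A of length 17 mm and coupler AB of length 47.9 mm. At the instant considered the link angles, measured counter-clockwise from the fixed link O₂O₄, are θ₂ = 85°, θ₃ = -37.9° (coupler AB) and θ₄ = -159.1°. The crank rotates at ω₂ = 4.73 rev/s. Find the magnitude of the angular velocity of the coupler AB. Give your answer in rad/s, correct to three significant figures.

ω₂ = 29.72 rad/s (from 4.73 rev/s).
Differentiating the loop-closure r₂e^{iθ₂}+r₃e^{iθ₃}=r₁+r₄e^{iθ₄} gives r₂ω₂e^{iθ₂}+r₃ω₃e^{iθ₃}=r₄ω₄e^{iθ₄}.
Eliminating the other unknown: ω₃ = r₂ω₂ sin(θ₄−θ₂) / [r₃ sin(θ₃−θ₄)].
Numerator sine = +0.89956; denominator sine = +0.85536.
Result = 0.017·29.72·(+0.89956) / (0.0479·(+0.85536)) = +11.093 rad/s; magnitude 11.093 rad/s.

11.1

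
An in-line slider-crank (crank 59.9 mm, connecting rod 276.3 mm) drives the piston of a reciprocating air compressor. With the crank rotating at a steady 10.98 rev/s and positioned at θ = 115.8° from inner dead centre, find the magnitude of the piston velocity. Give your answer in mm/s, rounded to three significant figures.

ω = 2π·11 = 68.99 rad/s
For an in-line slider-crank, x = r cosθ + √(L² − r² sin²θ), so v = −rω sinθ·[1 + r cosθ/√(L² − r² sin²θ)].
With r = 0.0599 m, L = 0.2763 m, θ = 115.8°: √(L² − r² sin²θ) = 0.27099 m.
v = −0.0599·68.99·0.90032·[1 + 0.0599·-0.43523/0.27099] = -3.3626 m/s.
|v| = 3.3626 m/s = 3362.6 mm/s.

3360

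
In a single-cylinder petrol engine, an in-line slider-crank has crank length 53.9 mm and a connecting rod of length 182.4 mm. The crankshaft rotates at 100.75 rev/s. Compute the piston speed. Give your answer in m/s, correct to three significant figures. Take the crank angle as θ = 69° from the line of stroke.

ω = 2π·101 = 633 rad/s
For an in-line slider-crank, x = r cosθ + √(L² − r² sin²θ), so v = −rω sinθ·[1 + r cosθ/√(L² − r² sin²θ)].
With r = 0.0539 m, L = 0.1824 m, θ = 69°: √(L² − r² sin²θ) = 0.17532 m.
v = −0.0539·633·0.93358·[1 + 0.0539·0.35837/0.17532] = -35.364 m/s.
|v| = 35.364 m/s.

35.4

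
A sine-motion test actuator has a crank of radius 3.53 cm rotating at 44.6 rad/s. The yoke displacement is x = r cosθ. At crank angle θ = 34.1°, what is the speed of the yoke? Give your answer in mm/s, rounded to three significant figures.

ω = 44.6 rad/s
x = r cosθ ⇒ ẋ = −rω sinθ.
|v| = rω|sinθ| = 0.0353·44.6·|sin 34.1°| = 0.88266 m/s = 882.66 mm/s.

883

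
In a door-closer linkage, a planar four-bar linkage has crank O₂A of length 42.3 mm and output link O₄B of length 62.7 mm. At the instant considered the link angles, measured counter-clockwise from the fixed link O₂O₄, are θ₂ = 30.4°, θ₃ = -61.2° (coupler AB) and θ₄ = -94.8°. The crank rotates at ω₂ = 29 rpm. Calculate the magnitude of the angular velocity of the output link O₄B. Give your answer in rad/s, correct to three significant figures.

3.70

ω₂ = 3.037 rad/s (from 29 rpm).
Differentiating the loop-closure r₂e^{iθ₂}+r₃e^{iθ₃}=r₁+r₄e^{iθ₄} gives r₂ω₂e^{iθ₂}+r₃ω₃e^{iθ₃}=r₄ω₄e^{iθ₄}.
Eliminating the other unknown: ω₄ = r₂ω₂ sin(θ₂−θ₃) / [r₄ sin(θ₄−θ₃)].
Numerator sine = +0.99961; denominator sine = -0.55339.
Result = 0.0423·3.037·(+0.99961) / (0.0627·(-0.55339)) = -3.7008 rad/s; magnitude 3.7008 rad/s.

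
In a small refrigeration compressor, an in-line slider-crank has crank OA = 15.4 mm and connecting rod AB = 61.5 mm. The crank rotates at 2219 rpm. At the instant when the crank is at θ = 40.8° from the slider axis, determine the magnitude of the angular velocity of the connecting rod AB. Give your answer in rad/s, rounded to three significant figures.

44.6

ω = 232.4 rad/s (converted from 2219 rpm).
The rod makes angle φ with the slider axis where L sinφ = r sinθ; differentiating, L cosφ·φ̇ = r ω cosθ.
L cosφ = √(L² − r² sin²θ) = 0.060671 m.
|ω_rod| = r ω |cosθ| / √(L² − r² sin²θ) = 0.0154·232.4·0.75700/0.060671 = 44.65 rad/s.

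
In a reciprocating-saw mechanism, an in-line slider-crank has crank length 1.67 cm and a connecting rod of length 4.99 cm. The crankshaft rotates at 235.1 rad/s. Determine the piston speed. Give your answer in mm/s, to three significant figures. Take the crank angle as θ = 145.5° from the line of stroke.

ω = 235.1 rad/s
For an in-line slider-crank, x = r cosθ + √(L² − r² sin²θ), so v = −rω sinθ·[1 + r cosθ/√(L² − r² sin²θ)].
With r = 0.0167 m, L = 0.0499 m, θ = 145.5°: √(L² − r² sin²θ) = 0.048995 m.
v = −0.0167·235.1·0.56641·[1 + 0.0167·-0.82413/0.048995] = -1.5991 m/s.
|v| = 1.5991 m/s = 1599.1 mm/s.

1600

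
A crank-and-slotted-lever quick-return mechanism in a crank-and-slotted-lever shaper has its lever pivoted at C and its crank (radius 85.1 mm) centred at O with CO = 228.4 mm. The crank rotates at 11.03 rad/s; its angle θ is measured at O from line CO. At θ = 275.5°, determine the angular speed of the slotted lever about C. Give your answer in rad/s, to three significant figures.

ω = 11.03 rad/s
Crank pin A relative to C: A = (d + r cosθ, r sinθ); lever angle φ = atan2(r sinθ, d + r cosθ).
Differentiating tanφ: φ̇ = rω(d cosθ + r)/(d² + r² + 2dr cosθ).
d² + r² + 2dr cosθ = |CA|² = 0.0631344 m²;  d cosθ + r = +0.10699 m.
|ω_lever| = |0.0851·11.03·+0.10699| / 0.0631344 = 1.5907 rad/s.

1.59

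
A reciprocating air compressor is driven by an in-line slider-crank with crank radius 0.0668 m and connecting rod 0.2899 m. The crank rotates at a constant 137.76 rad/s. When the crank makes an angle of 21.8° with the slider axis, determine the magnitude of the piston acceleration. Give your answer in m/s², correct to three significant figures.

1390

ω = 137.8 rad/s
x(θ) = r cosθ + √(L² − r² sin²θ); with ω constant, a = ω²·d²x/dθ².
d²x/dθ² = −r cosθ − r²(cos2θ)/√u − r⁴ sin²2θ/(4u^{3/2}),  u = L² − r² sin²θ = 0.0834266 m².
Substituting r = 0.0668 m, L = 0.2899 m, θ = 21.8°: d²x/dθ² = -0.073309 m.
a = ω²·d²x/dθ² = (137.8)²·(-0.073309) = -1391.2 m/s²;  |a| = 1391.2 m/s².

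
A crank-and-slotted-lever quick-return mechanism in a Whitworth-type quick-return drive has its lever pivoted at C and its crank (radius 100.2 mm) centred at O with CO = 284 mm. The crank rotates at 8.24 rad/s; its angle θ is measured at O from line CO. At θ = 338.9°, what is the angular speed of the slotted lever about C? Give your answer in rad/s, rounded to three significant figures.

ω = 8.24 rad/s
Crank pin A relative to C: A = (d + r cosθ, r sinθ); lever angle φ = atan2(r sinθ, d + r cosθ).
Differentiating tanφ: φ̇ = rω(d cosθ + r)/(d² + r² + 2dr cosθ).
d² + r² + 2dr cosθ = |CA|² = 0.143794 m²;  d cosθ + r = +0.36516 m.
|ω_lever| = |0.1002·8.24·+0.36516| / 0.143794 = 2.0967 rad/s.

2.10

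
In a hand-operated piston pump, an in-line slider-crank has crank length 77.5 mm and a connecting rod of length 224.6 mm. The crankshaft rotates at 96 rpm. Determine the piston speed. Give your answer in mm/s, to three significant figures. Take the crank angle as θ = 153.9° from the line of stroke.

235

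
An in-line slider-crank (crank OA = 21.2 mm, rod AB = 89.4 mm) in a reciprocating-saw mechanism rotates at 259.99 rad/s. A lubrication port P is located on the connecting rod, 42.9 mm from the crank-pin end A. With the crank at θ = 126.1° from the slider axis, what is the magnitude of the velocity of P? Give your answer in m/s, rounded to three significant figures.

ω = 260 rad/s.  Crank-pin speed |V_A| = rω = 5.5118 m/s, perpendicular to OA.
Rod angle: sinφ = −(r/L) sinθ ⇒ φ = -11.046°; ω_rod = −rω cosθ/√(L²−r²sin²θ) = +37.012 rad/s.
V_P = V_A + ω_rod × AP, with AP = 0.0429 m along the rod.
Components: V_Px = −rω sinθ − a·ω_rod·sinφ = -4.1492 m/s;  V_Py = rω cosθ + a·ω_rod·cosφ = -1.6891 m/s.
|V_P| = √(V_Px² + V_Py²) = 4.4799 m/s.

4.48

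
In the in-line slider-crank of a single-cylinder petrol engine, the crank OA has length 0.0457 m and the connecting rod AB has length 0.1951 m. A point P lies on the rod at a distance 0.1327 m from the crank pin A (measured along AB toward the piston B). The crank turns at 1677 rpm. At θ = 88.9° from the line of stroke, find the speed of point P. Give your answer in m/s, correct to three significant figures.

ω = 175.6 rad/s.  Crank-pin speed |V_A| = rω = 8.0256 m/s, perpendicular to OA.
Rod angle: sinφ = −(r/L) sinθ ⇒ φ = -13.544°; ω_rod = −rω cosθ/√(L²−r²sin²θ) = -0.81229 rad/s.
V_P = V_A + ω_rod × AP, with AP = 0.1327 m along the rod.
Components: V_Px = −rω sinθ − a·ω_rod·sinφ = -8.0494 m/s;  V_Py = rω cosθ + a·ω_rod·cosφ = +0.049277 m/s.
|V_P| = √(V_Px² + V_Py²) = 8.0495 m/s.

8.05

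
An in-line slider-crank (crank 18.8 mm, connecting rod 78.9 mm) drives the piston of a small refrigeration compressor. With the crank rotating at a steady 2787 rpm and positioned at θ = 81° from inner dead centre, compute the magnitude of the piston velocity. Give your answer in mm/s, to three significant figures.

ω = 2π·2787/60 = 291.9 rad/s
For an in-line slider-crank, x = r cosθ + √(L² − r² sin²θ), so v = −rω sinθ·[1 + r cosθ/√(L² − r² sin²θ)].
With r = 0.0188 m, L = 0.0789 m, θ = 81°: √(L² − r² sin²θ) = 0.076684 m.
v = −0.0188·291.9·0.98769·[1 + 0.0188·0.15643/0.076684] = -5.6271 m/s.
|v| = 5.6271 m/s = 5627.1 mm/s.

5630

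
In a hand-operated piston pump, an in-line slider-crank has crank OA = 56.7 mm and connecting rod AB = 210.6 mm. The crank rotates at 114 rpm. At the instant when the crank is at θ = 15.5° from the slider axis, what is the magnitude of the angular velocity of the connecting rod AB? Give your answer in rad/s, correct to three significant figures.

3.11

ω = 11.94 rad/s (converted from 114 rpm).
The rod makes angle φ with the slider axis where L sinφ = r sinθ; differentiating, L cosφ·φ̇ = r ω cosθ.
L cosφ = √(L² − r² sin²θ) = 0.21005 m.
|ω_rod| = r ω |cosθ| / √(L² − r² sin²θ) = 0.0567·11.94·0.96363/0.21005 = 3.1052 rad/s.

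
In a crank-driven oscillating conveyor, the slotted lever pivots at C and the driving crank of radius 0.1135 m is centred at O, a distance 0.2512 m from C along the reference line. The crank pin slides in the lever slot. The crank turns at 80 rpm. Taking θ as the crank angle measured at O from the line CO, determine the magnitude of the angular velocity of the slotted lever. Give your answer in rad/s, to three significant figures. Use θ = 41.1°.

2.42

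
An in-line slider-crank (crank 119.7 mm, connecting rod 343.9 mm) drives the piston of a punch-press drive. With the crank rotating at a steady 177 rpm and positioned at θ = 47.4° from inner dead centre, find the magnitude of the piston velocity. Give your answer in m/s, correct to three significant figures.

2.03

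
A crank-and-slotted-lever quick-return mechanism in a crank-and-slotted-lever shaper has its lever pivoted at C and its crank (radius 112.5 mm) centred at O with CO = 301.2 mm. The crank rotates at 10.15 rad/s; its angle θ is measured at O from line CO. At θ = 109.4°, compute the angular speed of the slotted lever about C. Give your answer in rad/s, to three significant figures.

0.176

ω = 10.15 rad/s
Crank pin A relative to C: A = (d + r cosθ, r sinθ); lever angle φ = atan2(r sinθ, d + r cosθ).
Differentiating tanφ: φ̇ = rω(d cosθ + r)/(d² + r² + 2dr cosθ).
d² + r² + 2dr cosθ = |CA|² = 0.0808671 m²;  d cosθ + r = +0.012453 m.
|ω_lever| = |0.1125·10.15·+0.012453| / 0.0808671 = 0.17584 rad/s.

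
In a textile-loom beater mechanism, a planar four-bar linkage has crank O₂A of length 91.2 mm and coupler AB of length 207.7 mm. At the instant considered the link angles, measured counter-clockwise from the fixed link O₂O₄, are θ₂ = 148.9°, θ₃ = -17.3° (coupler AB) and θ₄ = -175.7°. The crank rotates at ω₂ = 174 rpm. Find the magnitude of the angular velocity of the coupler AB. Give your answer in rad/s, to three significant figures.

12.6

ω₂ = 18.22 rad/s (from 174 rpm).
Differentiating the loop-closure r₂e^{iθ₂}+r₃e^{iθ₃}=r₁+r₄e^{iθ₄} gives r₂ω₂e^{iθ₂}+r₃ω₃e^{iθ₃}=r₄ω₄e^{iθ₄}.
Eliminating the other unknown: ω₃ = r₂ω₂ sin(θ₄−θ₂) / [r₃ sin(θ₃−θ₄)].
Numerator sine = +0.57928; denominator sine = +0.36812.
Result = 0.0912·18.22·(+0.57928) / (0.2077·(+0.36812)) = +12.59 rad/s; magnitude 12.59 rad/s.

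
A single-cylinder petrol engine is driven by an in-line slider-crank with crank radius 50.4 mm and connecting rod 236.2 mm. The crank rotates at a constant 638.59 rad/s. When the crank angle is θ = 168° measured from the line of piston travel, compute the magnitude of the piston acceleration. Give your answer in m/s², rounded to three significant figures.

16100

ω = 638.6 rad/s
x(θ) = r cosθ + √(L² − r² sin²θ); with ω constant, a = ω²·d²x/dθ².
d²x/dθ² = −r cosθ − r²(cos2θ)/√u − r⁴ sin²2θ/(4u^{3/2}),  u = L² − r² sin²θ = 0.0556806 m².
Substituting r = 0.0504 m, L = 0.2362 m, θ = 168°: d²x/dθ² = +0.039444 m.
a = ω²·d²x/dθ² = (638.6)²·(+0.039444) = +16085 m/s²;  |a| = 16085 m/s².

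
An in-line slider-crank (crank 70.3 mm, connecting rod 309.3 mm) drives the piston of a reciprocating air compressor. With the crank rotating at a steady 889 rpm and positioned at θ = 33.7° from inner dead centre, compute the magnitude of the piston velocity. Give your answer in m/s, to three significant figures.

4.32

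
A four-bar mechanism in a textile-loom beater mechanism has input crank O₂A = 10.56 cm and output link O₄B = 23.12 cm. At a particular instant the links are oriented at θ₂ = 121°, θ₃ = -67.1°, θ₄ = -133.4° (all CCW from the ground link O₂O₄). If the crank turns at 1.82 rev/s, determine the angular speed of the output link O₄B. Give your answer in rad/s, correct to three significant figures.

0.804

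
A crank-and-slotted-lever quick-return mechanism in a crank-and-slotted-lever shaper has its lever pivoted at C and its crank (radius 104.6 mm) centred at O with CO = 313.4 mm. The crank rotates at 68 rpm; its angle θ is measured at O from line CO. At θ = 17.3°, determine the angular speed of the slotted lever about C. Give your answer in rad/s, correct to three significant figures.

ω = 7.121 rad/s (from 68 rpm).
Crank pin A relative to C: A = (d + r cosθ, r sinθ); lever angle φ = atan2(r sinθ, d + r cosθ).
Differentiating tanφ: φ̇ = rω(d cosθ + r)/(d² + r² + 2dr cosθ).
d² + r² + 2dr cosθ = |CA|² = 0.171758 m²;  d cosθ + r = +0.40382 m.
|ω_lever| = |0.1046·7.121·+0.40382| / 0.171758 = 1.7512 rad/s.

1.75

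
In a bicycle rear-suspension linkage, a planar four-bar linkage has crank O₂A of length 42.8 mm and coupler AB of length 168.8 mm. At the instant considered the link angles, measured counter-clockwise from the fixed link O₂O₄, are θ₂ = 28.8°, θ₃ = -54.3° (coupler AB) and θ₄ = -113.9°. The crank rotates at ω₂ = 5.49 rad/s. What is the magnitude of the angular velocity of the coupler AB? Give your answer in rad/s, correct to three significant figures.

ω₂ = 5.49 rad/s
Differentiating the loop-closure r₂e^{iθ₂}+r₃e^{iθ₃}=r₁+r₄e^{iθ₄} gives r₂ω₂e^{iθ₂}+r₃ω₃e^{iθ₃}=r₄ω₄e^{iθ₄}.
Eliminating the other unknown: ω₃ = r₂ω₂ sin(θ₄−θ₂) / [r₃ sin(θ₃−θ₄)].
Numerator sine = -0.60599; denominator sine = +0.86251.
Result = 0.0428·5.49·(-0.60599) / (0.1688·(+0.86251)) = -0.97801 rad/s; magnitude 0.97801 rad/s.

0.978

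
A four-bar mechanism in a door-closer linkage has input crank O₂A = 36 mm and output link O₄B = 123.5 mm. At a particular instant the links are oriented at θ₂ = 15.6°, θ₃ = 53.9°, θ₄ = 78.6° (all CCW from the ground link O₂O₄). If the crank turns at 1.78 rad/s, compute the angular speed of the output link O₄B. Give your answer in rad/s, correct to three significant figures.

ω₂ = 1.78 rad/s
Differentiating the loop-closure r₂e^{iθ₂}+r₃e^{iθ₃}=r₁+r₄e^{iθ₄} gives r₂ω₂e^{iθ₂}+r₃ω₃e^{iθ₃}=r₄ω₄e^{iθ₄}.
Eliminating the other unknown: ω₄ = r₂ω₂ sin(θ₂−θ₃) / [r₄ sin(θ₄−θ₃)].
Numerator sine = -0.61978; denominator sine = +0.41787.
Result = 0.036·1.78·(-0.61978) / (0.1235·(+0.41787)) = -0.76958 rad/s; magnitude 0.76958 rad/s.

0.770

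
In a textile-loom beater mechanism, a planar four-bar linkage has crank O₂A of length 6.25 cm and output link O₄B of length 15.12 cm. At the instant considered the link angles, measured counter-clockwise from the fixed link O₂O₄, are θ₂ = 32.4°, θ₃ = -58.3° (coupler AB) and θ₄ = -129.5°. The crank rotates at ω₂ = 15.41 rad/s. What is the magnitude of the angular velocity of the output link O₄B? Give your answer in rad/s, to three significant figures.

6.73

ω₂ = 15.41 rad/s
Differentiating the loop-closure r₂e^{iθ₂}+r₃e^{iθ₃}=r₁+r₄e^{iθ₄} gives r₂ω₂e^{iθ₂}+r₃ω₃e^{iθ₃}=r₄ω₄e^{iθ₄}.
Eliminating the other unknown: ω₄ = r₂ω₂ sin(θ₂−θ₃) / [r₄ sin(θ₄−θ₃)].
Numerator sine = +0.99993; denominator sine = -0.94665.
Result = 0.0625·15.41·(+0.99993) / (0.1512·(-0.94665)) = -6.7284 rad/s; magnitude 6.7284 rad/s.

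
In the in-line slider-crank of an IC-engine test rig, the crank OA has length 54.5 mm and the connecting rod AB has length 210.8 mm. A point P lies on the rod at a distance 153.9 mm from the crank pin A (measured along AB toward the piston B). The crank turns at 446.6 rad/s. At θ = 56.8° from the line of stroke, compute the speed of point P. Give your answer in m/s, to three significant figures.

22.8

ω = 446.6 rad/s.  Crank-pin speed |V_A| = rω = 24.34 m/s, perpendicular to OA.
Rod angle: sinφ = −(r/L) sinθ ⇒ φ = -12.494°; ω_rod = −rω cosθ/√(L²−r²sin²θ) = -64.757 rad/s.
V_P = V_A + ω_rod × AP, with AP = 0.1539 m along the rod.
Components: V_Px = −rω sinθ − a·ω_rod·sinφ = -22.523 m/s;  V_Py = rω cosθ + a·ω_rod·cosφ = +3.5974 m/s.
|V_P| = √(V_Px² + V_Py²) = 22.808 m/s.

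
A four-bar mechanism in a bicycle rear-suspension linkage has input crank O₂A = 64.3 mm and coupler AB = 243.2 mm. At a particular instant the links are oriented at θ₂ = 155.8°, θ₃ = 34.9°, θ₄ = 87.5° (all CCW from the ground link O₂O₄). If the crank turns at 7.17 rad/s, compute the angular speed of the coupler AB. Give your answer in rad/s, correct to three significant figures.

2.22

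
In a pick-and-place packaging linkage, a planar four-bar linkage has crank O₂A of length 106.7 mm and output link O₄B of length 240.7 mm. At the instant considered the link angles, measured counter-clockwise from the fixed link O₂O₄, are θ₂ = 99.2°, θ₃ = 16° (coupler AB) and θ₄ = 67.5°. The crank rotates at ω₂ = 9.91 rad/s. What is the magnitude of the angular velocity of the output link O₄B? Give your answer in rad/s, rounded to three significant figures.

5.57

ω₂ = 9.91 rad/s
Differentiating the loop-closure r₂e^{iθ₂}+r₃e^{iθ₃}=r₁+r₄e^{iθ₄} gives r₂ω₂e^{iθ₂}+r₃ω₃e^{iθ₃}=r₄ω₄e^{iθ₄}.
Eliminating the other unknown: ω₄ = r₂ω₂ sin(θ₂−θ₃) / [r₄ sin(θ₄−θ₃)].
Numerator sine = +0.99297; denominator sine = +0.78261.
Result = 0.1067·9.91·(+0.99297) / (0.2407·(+0.78261)) = +5.5738 rad/s; magnitude 5.5738 rad/s.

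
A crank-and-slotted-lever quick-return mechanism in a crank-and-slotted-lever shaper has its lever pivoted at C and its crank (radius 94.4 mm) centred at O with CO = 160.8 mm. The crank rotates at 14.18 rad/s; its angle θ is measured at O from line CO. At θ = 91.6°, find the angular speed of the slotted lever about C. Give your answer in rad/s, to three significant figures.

3.55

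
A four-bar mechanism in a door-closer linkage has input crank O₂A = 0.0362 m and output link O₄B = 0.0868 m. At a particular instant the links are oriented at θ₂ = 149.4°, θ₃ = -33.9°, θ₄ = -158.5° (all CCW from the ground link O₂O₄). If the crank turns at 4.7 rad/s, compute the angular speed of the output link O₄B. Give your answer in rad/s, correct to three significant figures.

ω₂ = 4.7 rad/s
Differentiating the loop-closure r₂e^{iθ₂}+r₃e^{iθ₃}=r₁+r₄e^{iθ₄} gives r₂ω₂e^{iθ₂}+r₃ω₃e^{iθ₃}=r₄ω₄e^{iθ₄}.
Eliminating the other unknown: ω₄ = r₂ω₂ sin(θ₂−θ₃) / [r₄ sin(θ₄−θ₃)].
Numerator sine = -0.05756; denominator sine = -0.82314.
Result = 0.0362·4.7·(-0.05756) / (0.0868·(-0.82314)) = +0.13708 rad/s; magnitude 0.13708 rad/s.

0.137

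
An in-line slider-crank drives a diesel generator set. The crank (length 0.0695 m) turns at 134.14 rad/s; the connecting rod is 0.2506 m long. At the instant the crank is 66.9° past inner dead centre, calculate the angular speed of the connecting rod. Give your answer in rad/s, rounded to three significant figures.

15.1

ω = 134.1 rad/s
The rod makes angle φ with the slider axis where L sinφ = r sinθ; differentiating, L cosφ·φ̇ = r ω cosθ.
L cosφ = √(L² − r² sin²θ) = 0.24231 m.
|ω_rod| = r ω |cosθ| / √(L² − r² sin²θ) = 0.0695·134.1·0.39234/0.24231 = 15.095 rad/s.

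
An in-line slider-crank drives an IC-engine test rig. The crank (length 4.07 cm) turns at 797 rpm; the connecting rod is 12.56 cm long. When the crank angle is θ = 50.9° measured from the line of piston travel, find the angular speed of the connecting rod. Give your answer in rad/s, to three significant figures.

ω = 83.46 rad/s (converted from 797 rpm).
The rod makes angle φ with the slider axis where L sinφ = r sinθ; differentiating, L cosφ·φ̇ = r ω cosθ.
L cosφ = √(L² − r² sin²θ) = 0.12156 m.
|ω_rod| = r ω |cosθ| / √(L² − r² sin²θ) = 0.0407·83.46·0.63068/0.12156 = 17.623 rad/s.

17.6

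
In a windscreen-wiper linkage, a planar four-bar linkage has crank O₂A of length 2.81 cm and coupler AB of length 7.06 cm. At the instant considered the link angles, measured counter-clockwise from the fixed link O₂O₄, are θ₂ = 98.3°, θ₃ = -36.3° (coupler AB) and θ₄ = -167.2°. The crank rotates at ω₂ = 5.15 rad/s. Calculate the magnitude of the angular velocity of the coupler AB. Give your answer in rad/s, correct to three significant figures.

2.70

ω₂ = 5.15 rad/s
Differentiating the loop-closure r₂e^{iθ₂}+r₃e^{iθ₃}=r₁+r₄e^{iθ₄} gives r₂ω₂e^{iθ₂}+r₃ω₃e^{iθ₃}=r₄ω₄e^{iθ₄}.
Eliminating the other unknown: ω₃ = r₂ω₂ sin(θ₄−θ₂) / [r₃ sin(θ₃−θ₄)].
Numerator sine = +0.99692; denominator sine = +0.75585.
Result = 0.0281·5.15·(+0.99692) / (0.0706·(+0.75585)) = +2.7035 rad/s; magnitude 2.7035 rad/s.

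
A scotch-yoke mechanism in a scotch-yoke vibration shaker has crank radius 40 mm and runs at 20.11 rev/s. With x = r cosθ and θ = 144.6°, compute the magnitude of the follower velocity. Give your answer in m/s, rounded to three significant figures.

2.93

ω = 126.4 rad/s (from 20.11 rev/s).
x = r cosθ ⇒ ẋ = −rω sinθ.
|v| = rω|sinθ| = 0.04·126.4·|sin 144.6°| = 2.9278 m/s.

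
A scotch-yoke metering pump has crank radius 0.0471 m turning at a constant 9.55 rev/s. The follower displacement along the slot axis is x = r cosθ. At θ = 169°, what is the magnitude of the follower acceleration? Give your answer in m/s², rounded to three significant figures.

166

ω = 60 rad/s (from 9.55 rev/s).
x = r cosθ ⇒ ẍ = −rω² cosθ (ω constant).
|a| = rω²|cosθ| = 0.0471·(60)²·|cos 169°| = 166.47 m/s².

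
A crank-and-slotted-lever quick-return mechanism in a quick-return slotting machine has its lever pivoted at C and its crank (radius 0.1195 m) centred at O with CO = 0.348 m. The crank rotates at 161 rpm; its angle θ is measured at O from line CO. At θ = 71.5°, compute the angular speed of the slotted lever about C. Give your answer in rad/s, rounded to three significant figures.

2.86

ω = 16.86 rad/s (from 161 rpm).
Crank pin A relative to C: A = (d + r cosθ, r sinθ); lever angle φ = atan2(r sinθ, d + r cosθ).
Differentiating tanφ: φ̇ = rω(d cosθ + r)/(d² + r² + 2dr cosθ).
d² + r² + 2dr cosθ = |CA|² = 0.161775 m²;  d cosθ + r = +0.22992 m.
|ω_lever| = |0.1195·16.86·+0.22992| / 0.161775 = 2.8635 rad/s.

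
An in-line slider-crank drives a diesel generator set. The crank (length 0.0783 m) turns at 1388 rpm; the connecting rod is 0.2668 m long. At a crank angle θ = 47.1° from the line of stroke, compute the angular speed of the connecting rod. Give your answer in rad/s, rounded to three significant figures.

29.7

ω = 145.4 rad/s (converted from 1388 rpm).
The rod makes angle φ with the slider axis where L sinφ = r sinθ; differentiating, L cosφ·φ̇ = r ω cosθ.
L cosφ = √(L² − r² sin²θ) = 0.26056 m.
|ω_rod| = r ω |cosθ| / √(L² − r² sin²θ) = 0.0783·145.4·0.68072/0.26056 = 29.733 rad/s.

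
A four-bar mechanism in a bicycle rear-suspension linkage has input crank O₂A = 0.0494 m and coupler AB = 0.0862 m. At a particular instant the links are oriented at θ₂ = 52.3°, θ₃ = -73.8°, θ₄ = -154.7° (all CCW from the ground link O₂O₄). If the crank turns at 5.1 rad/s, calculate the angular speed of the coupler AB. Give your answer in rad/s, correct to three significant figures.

ω₂ = 5.1 rad/s
Differentiating the loop-closure r₂e^{iθ₂}+r₃e^{iθ₃}=r₁+r₄e^{iθ₄} gives r₂ω₂e^{iθ₂}+r₃ω₃e^{iθ₃}=r₄ω₄e^{iθ₄}.
Eliminating the other unknown: ω₃ = r₂ω₂ sin(θ₄−θ₂) / [r₃ sin(θ₃−θ₄)].
Numerator sine = +0.45399; denominator sine = +0.98741.
Result = 0.0494·5.1·(+0.45399) / (0.0862·(+0.98741)) = +1.3438 rad/s; magnitude 1.3438 rad/s.

1.34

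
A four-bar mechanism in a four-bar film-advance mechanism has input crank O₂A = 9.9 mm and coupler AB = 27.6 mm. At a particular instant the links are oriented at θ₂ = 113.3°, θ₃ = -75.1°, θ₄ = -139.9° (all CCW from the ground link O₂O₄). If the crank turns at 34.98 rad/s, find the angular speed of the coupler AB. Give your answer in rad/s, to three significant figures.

ω₂ = 34.98 rad/s
Differentiating the loop-closure r₂e^{iθ₂}+r₃e^{iθ₃}=r₁+r₄e^{iθ₄} gives r₂ω₂e^{iθ₂}+r₃ω₃e^{iθ₃}=r₄ω₄e^{iθ₄}.
Eliminating the other unknown: ω₃ = r₂ω₂ sin(θ₄−θ₂) / [r₃ sin(θ₃−θ₄)].
Numerator sine = +0.95732; denominator sine = +0.90483.
Result = 0.0099·34.98·(+0.95732) / (0.0276·(+0.90483)) = +13.275 rad/s; magnitude 13.275 rad/s.

13.3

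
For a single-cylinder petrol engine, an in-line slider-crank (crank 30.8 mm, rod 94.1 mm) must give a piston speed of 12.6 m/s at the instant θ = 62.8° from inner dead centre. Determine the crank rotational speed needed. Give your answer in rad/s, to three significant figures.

398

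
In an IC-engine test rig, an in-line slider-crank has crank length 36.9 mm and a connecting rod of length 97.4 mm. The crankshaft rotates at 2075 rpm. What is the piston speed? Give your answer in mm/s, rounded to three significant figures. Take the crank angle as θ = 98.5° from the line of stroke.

ω = 2π·2075/60 = 217.3 rad/s
For an in-line slider-crank, x = r cosθ + √(L² − r² sin²θ), so v = −rω sinθ·[1 + r cosθ/√(L² − r² sin²θ)].
With r = 0.0369 m, L = 0.0974 m, θ = 98.5°: √(L² − r² sin²θ) = 0.090304 m.
v = −0.0369·217.3·0.98902·[1 + 0.0369·-0.14781/0.090304] = -7.4511 m/s.
|v| = 7.4511 m/s = 7451.1 mm/s.

7450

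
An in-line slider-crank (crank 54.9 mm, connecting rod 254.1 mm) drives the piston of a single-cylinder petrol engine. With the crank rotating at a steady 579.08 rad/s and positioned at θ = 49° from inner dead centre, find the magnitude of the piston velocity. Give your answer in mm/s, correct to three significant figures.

ω = 579.1 rad/s
For an in-line slider-crank, x = r cosθ + √(L² − r² sin²θ), so v = −rω sinθ·[1 + r cosθ/√(L² − r² sin²θ)].
With r = 0.0549 m, L = 0.2541 m, θ = 49°: √(L² − r² sin²θ) = 0.2507 m.
v = −0.0549·579.1·0.75471·[1 + 0.0549·0.65606/0.2507] = -27.44 m/s.
|v| = 27.44 m/s = 27440 mm/s.

27400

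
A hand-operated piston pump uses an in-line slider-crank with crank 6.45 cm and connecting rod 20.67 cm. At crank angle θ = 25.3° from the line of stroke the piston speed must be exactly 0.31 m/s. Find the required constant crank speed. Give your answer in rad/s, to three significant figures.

For an in-line slider-crank, |v_piston| = rω|sinθ|·[1 + r cosθ/√(L² − r² sin²θ)].
With r = 0.0645 m, L = 0.2067 m, θ = 25.3°: the bracketed kinematic factor |dx/dθ| = 0.035411 m.
ω = v/|dx/dθ| = 0.31/0.035411 = 8.7543 rad/s.

8.75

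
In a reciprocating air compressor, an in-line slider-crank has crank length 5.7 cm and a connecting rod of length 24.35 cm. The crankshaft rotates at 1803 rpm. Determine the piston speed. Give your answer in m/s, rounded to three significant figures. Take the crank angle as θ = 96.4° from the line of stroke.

ω = 2π·1803/60 = 188.8 rad/s
For an in-line slider-crank, x = r cosθ + √(L² − r² sin²θ), so v = −rω sinθ·[1 + r cosθ/√(L² − r² sin²θ)].
With r = 0.057 m, L = 0.2435 m, θ = 96.4°: √(L² − r² sin²θ) = 0.23682 m.
v = −0.057·188.8·0.99377·[1 + 0.057·-0.11147/0.23682] = -10.408 m/s.
|v| = 10.408 m/s.

10.4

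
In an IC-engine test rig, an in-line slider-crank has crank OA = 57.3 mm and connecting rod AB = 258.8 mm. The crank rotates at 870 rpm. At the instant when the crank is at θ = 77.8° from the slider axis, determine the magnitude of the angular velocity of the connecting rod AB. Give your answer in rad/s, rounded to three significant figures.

ω = 91.11 rad/s (converted from 870 rpm).
The rod makes angle φ with the slider axis where L sinφ = r sinθ; differentiating, L cosφ·φ̇ = r ω cosθ.
L cosφ = √(L² − r² sin²θ) = 0.25267 m.
|ω_rod| = r ω |cosθ| / √(L² − r² sin²θ) = 0.0573·91.11·0.21132/0.25267 = 4.3662 rad/s.

4.37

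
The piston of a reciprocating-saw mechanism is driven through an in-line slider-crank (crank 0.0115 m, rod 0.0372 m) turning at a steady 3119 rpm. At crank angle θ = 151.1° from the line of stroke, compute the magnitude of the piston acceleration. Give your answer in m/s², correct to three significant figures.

863

ω = 2π·3119/60 = 326.6 rad/s
x(θ) = r cosθ + √(L² − r² sin²θ); with ω constant, a = ω²·d²x/dθ².
d²x/dθ² = −r cosθ − r²(cos2θ)/√u − r⁴ sin²2θ/(4u^{3/2}),  u = L² − r² sin²θ = 0.00135295 m².
Substituting r = 0.0115 m, L = 0.0372 m, θ = 151.1°: d²x/dθ² = +0.008089 m.
a = ω²·d²x/dθ² = (326.6)²·(+0.008089) = +862.94 m/s²;  |a| = 862.94 m/s².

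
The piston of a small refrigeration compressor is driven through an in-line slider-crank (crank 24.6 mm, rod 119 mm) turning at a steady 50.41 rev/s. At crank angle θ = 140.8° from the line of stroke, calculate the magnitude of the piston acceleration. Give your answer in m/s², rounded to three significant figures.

ω = 2π·50.4 = 316.7 rad/s
x(θ) = r cosθ + √(L² − r² sin²θ); with ω constant, a = ω²·d²x/dθ².
d²x/dθ² = −r cosθ − r²(cos2θ)/√u − r⁴ sin²2θ/(4u^{3/2}),  u = L² − r² sin²θ = 0.0139193 m².
Substituting r = 0.0246 m, L = 0.119 m, θ = 140.8°: d²x/dθ² = +0.017979 m.
a = ω²·d²x/dθ² = (316.7)²·(+0.017979) = +1803.7 m/s²;  |a| = 1803.7 m/s².

1800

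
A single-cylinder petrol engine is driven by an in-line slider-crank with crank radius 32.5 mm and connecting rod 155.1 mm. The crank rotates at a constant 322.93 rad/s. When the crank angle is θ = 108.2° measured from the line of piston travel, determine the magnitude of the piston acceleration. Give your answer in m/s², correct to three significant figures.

1640

ω = 322.9 rad/s
x(θ) = r cosθ + √(L² − r² sin²θ); with ω constant, a = ω²·d²x/dθ².
d²x/dθ² = −r cosθ − r²(cos2θ)/√u − r⁴ sin²2θ/(4u^{3/2}),  u = L² − r² sin²θ = 0.0231028 m².
Substituting r = 0.0325 m, L = 0.1551 m, θ = 108.2°: d²x/dθ² = +0.015716 m.
a = ω²·d²x/dθ² = (322.9)²·(+0.015716) = +1639 m/s²;  |a| = 1639 m/s².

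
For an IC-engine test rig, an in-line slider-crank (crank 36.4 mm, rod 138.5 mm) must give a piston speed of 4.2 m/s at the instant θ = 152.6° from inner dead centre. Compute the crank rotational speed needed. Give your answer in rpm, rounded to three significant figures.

For an in-line slider-crank, |v_piston| = rω|sinθ|·[1 + r cosθ/√(L² − r² sin²θ)].
With r = 0.0364 m, L = 0.1385 m, θ = 152.6°: the bracketed kinematic factor |dx/dθ| = 0.012814 m.
ω = v/|dx/dθ| = 4.2/0.012814 = 327.77 rad/s.
N = 60ω/(2π) = 3130 rpm.

3130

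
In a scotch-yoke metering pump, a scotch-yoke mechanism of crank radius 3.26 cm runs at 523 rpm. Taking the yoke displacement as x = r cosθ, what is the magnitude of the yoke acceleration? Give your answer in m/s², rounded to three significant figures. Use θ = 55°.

56.1

ω = 54.77 rad/s (from 523 rpm).
x = r cosθ ⇒ ẍ = −rω² cosθ (ω constant).
|a| = rω²|cosθ| = 0.0326·(54.77)²·|cos 55°| = 56.088 m/s².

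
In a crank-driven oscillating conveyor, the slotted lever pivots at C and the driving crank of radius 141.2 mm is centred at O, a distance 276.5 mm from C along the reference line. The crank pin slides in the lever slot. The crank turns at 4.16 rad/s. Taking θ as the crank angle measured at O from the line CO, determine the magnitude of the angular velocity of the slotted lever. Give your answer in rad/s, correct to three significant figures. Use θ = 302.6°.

ω = 4.16 rad/s
Crank pin A relative to C: A = (d + r cosθ, r sinθ); lever angle φ = atan2(r sinθ, d + r cosθ).
Differentiating tanφ: φ̇ = rω(d cosθ + r)/(d² + r² + 2dr cosθ).
d² + r² + 2dr cosθ = |CA|² = 0.138459 m²;  d cosθ + r = +0.29017 m.
|ω_lever| = |0.1412·4.16·+0.29017| / 0.138459 = 1.231 rad/s.

1.23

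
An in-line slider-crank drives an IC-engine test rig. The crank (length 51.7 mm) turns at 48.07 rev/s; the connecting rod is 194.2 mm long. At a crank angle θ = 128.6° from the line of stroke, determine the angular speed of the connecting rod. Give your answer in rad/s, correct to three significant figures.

51.3

ω = 302 rad/s (converted from 48.07 rev/s).
The rod makes angle φ with the slider axis where L sinφ = r sinθ; differentiating, L cosφ·φ̇ = r ω cosθ.
L cosφ = √(L² − r² sin²θ) = 0.18995 m.
|ω_rod| = r ω |cosθ| / √(L² − r² sin²θ) = 0.0517·302·0.62388/0.18995 = 51.287 rad/s.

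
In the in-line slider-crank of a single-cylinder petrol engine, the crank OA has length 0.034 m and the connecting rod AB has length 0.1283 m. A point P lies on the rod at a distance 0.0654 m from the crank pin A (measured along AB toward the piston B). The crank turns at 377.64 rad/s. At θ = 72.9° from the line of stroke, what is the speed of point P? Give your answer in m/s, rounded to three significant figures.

12.9

ω = 377.6 rad/s.  Crank-pin speed |V_A| = rω = 12.84 m/s, perpendicular to OA.
Rod angle: sinφ = −(r/L) sinθ ⇒ φ = -14.672°; ω_rod = −rω cosθ/√(L²−r²sin²θ) = -30.418 rad/s.
V_P = V_A + ω_rod × AP, with AP = 0.0654 m along the rod.
Components: V_Px = −rω sinθ − a·ω_rod·sinφ = -12.776 m/s;  V_Py = rω cosθ + a·ω_rod·cosφ = +1.8509 m/s.
|V_P| = √(V_Px² + V_Py²) = 12.909 m/s.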